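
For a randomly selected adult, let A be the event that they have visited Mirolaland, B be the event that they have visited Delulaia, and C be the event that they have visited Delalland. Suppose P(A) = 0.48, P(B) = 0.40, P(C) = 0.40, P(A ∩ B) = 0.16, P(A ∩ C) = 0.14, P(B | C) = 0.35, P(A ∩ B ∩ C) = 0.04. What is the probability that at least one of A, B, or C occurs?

0.88

P(B ∩ C) = P(C)·P(B|C) = 0.40 × 0.35 = 0.14
Using inclusion–exclusion:
P(A ∪ B ∪ C) = 0.48 + 0.40 + 0.40 − 0.16 − 0.14 − 0.14 + 0.04 = 0.88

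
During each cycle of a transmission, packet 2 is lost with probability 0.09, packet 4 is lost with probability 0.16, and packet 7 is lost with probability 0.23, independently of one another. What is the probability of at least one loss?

0.411412

Independence gives P(none) = ∏(1 − pᵢ).
P(none) = (1 − 0.09) × (1 − 0.16) × (1 − 0.23) = 0.91 × 0.84 × 0.77 = 0.588588
P(at least one) = 1 − 0.588588 = 0.411412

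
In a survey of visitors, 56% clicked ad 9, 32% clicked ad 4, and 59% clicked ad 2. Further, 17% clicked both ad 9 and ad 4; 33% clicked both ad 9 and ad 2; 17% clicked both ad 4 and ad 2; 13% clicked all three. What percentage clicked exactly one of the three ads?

52%

P(exactly one) = 56 + 32 + 59 − 2·17 − 2·33 − 2·17 + 3·13 = 52%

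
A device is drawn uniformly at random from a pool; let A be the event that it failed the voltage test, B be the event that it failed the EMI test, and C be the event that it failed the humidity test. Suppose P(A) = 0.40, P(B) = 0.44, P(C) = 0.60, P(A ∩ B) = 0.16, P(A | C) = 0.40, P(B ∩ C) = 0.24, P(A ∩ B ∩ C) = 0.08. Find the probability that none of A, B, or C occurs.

P(A ∩ C) = P(C)·P(A|C) = 0.60 × 0.40 = 0.24
Apply inclusion-exclusion:
P(A ∪ B ∪ C) = 0.40 + 0.44 + 0.60 − 0.16 − 0.24 − 0.24 + 0.08 = 0.88
P(none) = 1 − 0.88 = 0.12

0.12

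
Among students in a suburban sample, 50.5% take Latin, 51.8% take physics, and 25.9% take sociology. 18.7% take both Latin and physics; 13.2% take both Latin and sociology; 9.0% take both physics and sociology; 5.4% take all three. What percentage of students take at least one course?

92.7%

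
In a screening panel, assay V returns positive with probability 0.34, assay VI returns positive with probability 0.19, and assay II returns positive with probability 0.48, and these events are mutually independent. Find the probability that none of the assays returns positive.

P(none) = (1 − 0.34) × (1 − 0.19) × (1 − 0.48) = 0.66 × 0.81 × 0.52 = 0.277992

0.277992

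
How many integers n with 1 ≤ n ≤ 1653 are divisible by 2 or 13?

890

By inclusion–exclusion:
826 + 127 − 63 = 890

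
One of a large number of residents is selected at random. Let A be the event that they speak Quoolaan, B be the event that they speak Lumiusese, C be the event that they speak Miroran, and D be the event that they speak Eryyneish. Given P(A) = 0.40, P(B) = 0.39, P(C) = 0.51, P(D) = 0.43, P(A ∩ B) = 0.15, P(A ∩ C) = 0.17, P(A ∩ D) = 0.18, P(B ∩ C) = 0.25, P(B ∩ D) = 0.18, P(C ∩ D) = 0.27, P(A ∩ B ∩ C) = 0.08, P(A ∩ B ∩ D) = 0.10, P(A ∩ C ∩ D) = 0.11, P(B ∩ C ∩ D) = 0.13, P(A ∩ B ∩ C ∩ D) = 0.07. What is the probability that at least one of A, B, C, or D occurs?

0.88

By inclusion–exclusion:
P(A ∪ B ∪ C ∪ D) = 0.40 + 0.39 + 0.51 + 0.43 − 0.15 − 0.17 − 0.18 − 0.25 − 0.18 − 0.27 + 0.08 + 0.10 + 0.11 + 0.13 − 0.07 = 0.88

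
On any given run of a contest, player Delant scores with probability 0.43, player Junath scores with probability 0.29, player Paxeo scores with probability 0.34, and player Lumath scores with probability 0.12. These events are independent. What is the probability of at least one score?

0.76495024

Since the events are independent, P(none) is the product of the individual non-occurrence probabilities.
P(none) = (1 − 0.43) × (1 − 0.29) × (1 − 0.34) × (1 − 0.12) = 0.57 × 0.71 × 0.66 × 0.88 = 0.23504976
P(at least one) = 1 − 0.23504976 = 0.76495024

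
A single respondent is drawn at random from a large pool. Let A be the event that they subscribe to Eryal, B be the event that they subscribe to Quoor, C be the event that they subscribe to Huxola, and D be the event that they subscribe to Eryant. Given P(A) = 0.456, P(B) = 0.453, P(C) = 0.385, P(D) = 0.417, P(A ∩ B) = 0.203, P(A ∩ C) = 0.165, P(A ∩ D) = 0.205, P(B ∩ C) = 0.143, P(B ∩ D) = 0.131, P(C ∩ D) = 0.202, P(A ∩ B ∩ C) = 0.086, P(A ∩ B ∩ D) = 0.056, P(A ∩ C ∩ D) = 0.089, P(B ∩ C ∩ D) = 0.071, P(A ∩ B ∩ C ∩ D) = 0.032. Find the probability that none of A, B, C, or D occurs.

Inclusion–exclusion gives
P(A ∪ B ∪ C ∪ D) = 0.456 + 0.453 + 0.385 + 0.417 − 0.203 − 0.165 − 0.205 − 0.143 − 0.131 − 0.202 + 0.086 + 0.056 + 0.089 + 0.071 − 0.032 = 0.932
P(none) = 1 − 0.932 = 0.068

0.068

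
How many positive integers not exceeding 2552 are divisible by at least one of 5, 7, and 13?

936

By inclusion–exclusion:
⌊2552/5⌋ + ⌊2552/7⌋ + ⌊2552/13⌋ − ⌊2552/35⌋ − ⌊2552/65⌋ − ⌊2552/91⌋ + ⌊2552/455⌋ = 510 + 364 + 196 − 72 − 39 − 28 + 5 = 936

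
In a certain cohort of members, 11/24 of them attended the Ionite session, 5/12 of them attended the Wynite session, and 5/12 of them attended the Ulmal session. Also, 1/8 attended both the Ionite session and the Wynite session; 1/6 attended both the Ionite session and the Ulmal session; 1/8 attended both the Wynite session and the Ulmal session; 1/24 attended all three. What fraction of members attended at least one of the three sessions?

11/12

P(union) = 11/24 + 5/12 + 5/12 − 1/8 − 1/6 − 1/8 + 1/24 = 11/12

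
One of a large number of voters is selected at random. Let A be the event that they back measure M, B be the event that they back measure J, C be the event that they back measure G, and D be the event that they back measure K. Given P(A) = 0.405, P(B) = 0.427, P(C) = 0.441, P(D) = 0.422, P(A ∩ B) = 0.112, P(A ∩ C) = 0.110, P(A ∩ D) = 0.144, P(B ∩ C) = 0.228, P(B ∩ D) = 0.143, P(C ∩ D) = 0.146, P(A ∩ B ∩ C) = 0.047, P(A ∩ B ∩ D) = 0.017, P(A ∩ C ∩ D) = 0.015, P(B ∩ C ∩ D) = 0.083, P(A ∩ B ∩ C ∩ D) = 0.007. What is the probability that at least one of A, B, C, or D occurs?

Using inclusion–exclusion:
P(A ∪ B ∪ C ∪ D) = 0.405 + 0.427 + 0.441 + 0.422 − 0.112 − 0.110 − 0.144 − 0.228 − 0.143 − 0.146 + 0.047 + 0.017 + 0.015 + 0.083 − 0.007 = 0.967

0.967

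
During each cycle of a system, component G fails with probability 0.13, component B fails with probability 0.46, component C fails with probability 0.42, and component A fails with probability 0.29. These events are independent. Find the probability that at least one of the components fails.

0.80653636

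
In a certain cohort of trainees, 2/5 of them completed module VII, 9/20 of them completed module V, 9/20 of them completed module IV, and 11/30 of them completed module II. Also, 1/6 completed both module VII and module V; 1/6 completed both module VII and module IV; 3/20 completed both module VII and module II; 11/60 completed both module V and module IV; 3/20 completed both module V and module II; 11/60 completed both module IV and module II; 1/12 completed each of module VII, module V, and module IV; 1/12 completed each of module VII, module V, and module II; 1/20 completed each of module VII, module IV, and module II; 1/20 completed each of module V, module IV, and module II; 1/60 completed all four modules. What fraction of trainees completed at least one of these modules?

Apply inclusion-exclusion:
P(union) = 2/5 + 9/20 + 9/20 + 11/30 − 1/6 − 1/6 − 3/20 − 11/60 − 3/20 − 11/60 + 1/12 + 1/12 + 1/20 + 1/20 − 1/60 = 11/12

11/12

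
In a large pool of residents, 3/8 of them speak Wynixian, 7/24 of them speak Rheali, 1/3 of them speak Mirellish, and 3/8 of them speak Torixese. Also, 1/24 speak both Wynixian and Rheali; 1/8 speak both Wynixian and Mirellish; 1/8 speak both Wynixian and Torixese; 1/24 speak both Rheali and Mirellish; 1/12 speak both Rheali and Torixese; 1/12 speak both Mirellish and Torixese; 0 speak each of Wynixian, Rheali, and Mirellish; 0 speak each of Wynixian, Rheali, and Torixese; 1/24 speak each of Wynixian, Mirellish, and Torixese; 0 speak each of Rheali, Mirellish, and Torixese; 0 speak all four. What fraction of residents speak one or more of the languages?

11/12

P(union) = 3/8 + 7/24 + 1/3 + 3/8 − 1/24 − 1/8 − 1/8 − 1/24 − 1/12 − 1/12 + 0 + 0 + 1/24 + 0 − 0 = 11/12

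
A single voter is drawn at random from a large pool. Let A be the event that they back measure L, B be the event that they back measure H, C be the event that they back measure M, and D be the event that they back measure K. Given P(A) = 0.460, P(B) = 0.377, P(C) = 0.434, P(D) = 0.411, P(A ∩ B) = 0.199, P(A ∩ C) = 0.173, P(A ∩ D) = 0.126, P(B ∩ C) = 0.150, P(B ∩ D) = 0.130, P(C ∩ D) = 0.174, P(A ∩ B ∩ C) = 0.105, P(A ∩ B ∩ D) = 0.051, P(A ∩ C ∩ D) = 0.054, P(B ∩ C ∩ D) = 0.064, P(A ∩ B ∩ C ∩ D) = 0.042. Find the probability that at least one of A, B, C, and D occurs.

0.962

By inclusion-exclusion,
P(A ∪ B ∪ C ∪ D) = 0.460 + 0.377 + 0.434 + 0.411 − 0.199 − 0.173 − 0.126 − 0.150 − 0.130 − 0.174 + 0.105 + 0.051 + 0.054 + 0.064 − 0.042 = 0.962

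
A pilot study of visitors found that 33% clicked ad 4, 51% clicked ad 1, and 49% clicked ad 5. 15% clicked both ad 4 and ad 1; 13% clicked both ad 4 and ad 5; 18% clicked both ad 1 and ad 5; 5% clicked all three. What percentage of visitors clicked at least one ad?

P(union) = 33 + 51 + 49 − 15 − 13 − 18 + 5 = 92%

92%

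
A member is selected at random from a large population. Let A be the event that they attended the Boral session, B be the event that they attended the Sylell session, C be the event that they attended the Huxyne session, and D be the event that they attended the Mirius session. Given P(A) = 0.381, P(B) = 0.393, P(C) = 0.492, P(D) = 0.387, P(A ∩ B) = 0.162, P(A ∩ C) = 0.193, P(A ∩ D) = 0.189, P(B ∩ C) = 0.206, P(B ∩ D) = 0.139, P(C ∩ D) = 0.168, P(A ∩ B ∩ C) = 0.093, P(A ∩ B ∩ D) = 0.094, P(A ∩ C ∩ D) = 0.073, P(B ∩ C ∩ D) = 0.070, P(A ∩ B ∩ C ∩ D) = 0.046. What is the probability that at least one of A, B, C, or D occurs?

Apply inclusion-exclusion:
P(A ∪ B ∪ C ∪ D) = 0.381 + 0.393 + 0.492 + 0.387 − 0.162 − 0.193 − 0.189 − 0.206 − 0.139 − 0.168 + 0.093 + 0.094 + 0.073 + 0.070 − 0.046 = 0.880

0.880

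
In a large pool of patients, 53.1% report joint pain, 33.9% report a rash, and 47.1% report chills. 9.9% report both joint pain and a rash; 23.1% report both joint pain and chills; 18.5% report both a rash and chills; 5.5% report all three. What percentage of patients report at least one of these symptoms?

88.1%

Inclusion–exclusion gives
P(≥1) = 53.1 + 33.9 + 47.1 − 9.9 − 23.1 − 18.5 + 5.5 = 88.1%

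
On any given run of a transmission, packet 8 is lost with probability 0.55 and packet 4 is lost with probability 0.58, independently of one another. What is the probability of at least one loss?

0.811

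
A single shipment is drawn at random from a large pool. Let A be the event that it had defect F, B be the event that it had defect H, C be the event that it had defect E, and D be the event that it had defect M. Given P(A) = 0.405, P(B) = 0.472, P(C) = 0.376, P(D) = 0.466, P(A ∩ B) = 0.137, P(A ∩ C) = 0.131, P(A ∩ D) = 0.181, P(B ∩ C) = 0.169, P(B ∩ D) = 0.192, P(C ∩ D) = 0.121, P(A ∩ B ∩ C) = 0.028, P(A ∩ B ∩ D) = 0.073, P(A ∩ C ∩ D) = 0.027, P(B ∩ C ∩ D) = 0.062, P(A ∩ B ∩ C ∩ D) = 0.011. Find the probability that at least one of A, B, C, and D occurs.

0.967

P(A ∪ B ∪ C ∪ D) = 0.405 + 0.472 + 0.376 + 0.466 − 0.137 − 0.131 − 0.181 − 0.169 − 0.192 − 0.121 + 0.028 + 0.073 + 0.027 + 0.062 − 0.011 = 0.967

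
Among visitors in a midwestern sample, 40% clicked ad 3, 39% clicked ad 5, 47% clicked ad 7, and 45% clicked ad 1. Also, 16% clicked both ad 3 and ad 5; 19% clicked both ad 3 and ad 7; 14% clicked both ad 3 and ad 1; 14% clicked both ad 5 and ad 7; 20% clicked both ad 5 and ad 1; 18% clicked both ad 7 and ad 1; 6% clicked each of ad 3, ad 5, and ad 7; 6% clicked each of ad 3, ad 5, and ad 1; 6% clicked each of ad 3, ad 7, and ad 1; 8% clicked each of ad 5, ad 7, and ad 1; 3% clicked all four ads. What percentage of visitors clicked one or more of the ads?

93%

P(at least one) = 40 + 39 + 47 + 45 − 16 − 19 − 14 − 14 − 20 − 18 + 6 + 6 + 6 + 8 − 3 = 93%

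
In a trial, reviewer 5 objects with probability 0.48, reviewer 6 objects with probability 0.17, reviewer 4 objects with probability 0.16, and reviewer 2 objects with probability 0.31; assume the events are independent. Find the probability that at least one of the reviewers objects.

0.74984464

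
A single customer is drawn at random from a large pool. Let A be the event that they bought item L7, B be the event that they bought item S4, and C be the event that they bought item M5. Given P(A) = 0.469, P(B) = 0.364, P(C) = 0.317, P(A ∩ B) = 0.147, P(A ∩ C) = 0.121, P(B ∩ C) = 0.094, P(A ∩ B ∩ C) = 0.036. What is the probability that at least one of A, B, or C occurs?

Apply inclusion-exclusion:
P(A ∪ B ∪ C) = 0.469 + 0.364 + 0.317 − 0.147 − 0.121 − 0.094 + 0.036 = 0.824

0.824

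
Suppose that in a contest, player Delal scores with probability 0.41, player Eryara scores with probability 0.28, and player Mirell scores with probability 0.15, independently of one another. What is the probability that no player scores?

Independence gives P(none) = ∏(1 − pᵢ).
P(none) = (1 − 0.41) × (1 − 0.28) × (1 − 0.15) = 0.59 × 0.72 × 0.85 = 0.36108

0.36108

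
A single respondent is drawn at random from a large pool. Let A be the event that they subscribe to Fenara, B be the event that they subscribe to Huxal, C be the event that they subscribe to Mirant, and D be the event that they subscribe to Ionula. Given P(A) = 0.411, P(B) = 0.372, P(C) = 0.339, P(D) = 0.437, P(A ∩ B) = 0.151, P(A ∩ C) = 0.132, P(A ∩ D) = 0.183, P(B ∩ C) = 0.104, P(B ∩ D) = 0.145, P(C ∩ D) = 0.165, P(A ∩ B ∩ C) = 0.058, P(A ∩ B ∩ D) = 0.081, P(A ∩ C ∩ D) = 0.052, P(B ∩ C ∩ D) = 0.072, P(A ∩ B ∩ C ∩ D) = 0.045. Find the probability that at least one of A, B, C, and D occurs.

0.897

Apply inclusion-exclusion:
P(A ∪ B ∪ C ∪ D) = 0.411 + 0.372 + 0.339 + 0.437 − 0.151 − 0.132 − 0.183 − 0.104 − 0.145 − 0.165 + 0.058 + 0.081 + 0.052 + 0.072 − 0.045 = 0.897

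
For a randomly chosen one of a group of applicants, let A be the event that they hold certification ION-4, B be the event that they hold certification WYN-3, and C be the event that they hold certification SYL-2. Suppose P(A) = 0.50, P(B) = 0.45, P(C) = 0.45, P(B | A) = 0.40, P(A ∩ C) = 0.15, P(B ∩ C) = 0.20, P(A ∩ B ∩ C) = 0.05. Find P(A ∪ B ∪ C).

P(A ∩ B) = P(A)·P(B|A) = 0.50 × 0.40 = 0.20
By inclusion–exclusion:
P(A ∪ B ∪ C) = 0.50 + 0.45 + 0.45 − 0.20 − 0.15 − 0.20 + 0.05 = 0.90

0.90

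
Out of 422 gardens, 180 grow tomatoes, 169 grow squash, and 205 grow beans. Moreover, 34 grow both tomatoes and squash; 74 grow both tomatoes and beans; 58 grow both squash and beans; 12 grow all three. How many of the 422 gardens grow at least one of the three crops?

By inclusion–exclusion:
|union| = 180 + 169 + 205 − 34 − 74 − 58 + 12 = 400

400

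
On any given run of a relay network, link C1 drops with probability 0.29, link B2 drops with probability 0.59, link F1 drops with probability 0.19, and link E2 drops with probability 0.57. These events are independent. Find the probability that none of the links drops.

0.10139013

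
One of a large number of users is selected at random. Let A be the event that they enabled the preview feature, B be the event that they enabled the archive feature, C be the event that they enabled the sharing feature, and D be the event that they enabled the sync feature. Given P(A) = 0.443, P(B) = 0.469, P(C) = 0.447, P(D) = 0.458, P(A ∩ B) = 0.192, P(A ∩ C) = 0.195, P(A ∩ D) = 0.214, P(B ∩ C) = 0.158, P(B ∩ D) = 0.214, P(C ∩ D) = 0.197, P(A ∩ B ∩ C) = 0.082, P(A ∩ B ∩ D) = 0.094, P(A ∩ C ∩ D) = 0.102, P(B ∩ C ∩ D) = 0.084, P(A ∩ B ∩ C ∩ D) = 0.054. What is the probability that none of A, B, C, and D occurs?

By inclusion–exclusion:
P(A ∪ B ∪ C ∪ D) = 0.443 + 0.469 + 0.447 + 0.458 − 0.192 − 0.195 − 0.214 − 0.158 − 0.214 − 0.197 + 0.082 + 0.094 + 0.102 + 0.084 − 0.054 = 0.955
P(none) = 1 − 0.955 = 0.045

0.045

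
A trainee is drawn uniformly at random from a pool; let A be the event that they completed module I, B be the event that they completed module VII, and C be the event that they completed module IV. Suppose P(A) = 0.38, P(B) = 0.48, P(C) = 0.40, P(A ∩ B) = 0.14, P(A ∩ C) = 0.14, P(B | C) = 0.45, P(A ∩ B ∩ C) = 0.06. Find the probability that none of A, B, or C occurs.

P(B ∩ C) = P(C)·P(B|C) = 0.40 × 0.45 = 0.18
By inclusion-exclusion,
P(A ∪ B ∪ C) = 0.38 + 0.48 + 0.40 − 0.14 − 0.14 − 0.18 + 0.06 = 0.86
P(none) = 1 − 0.86 = 0.14

0.14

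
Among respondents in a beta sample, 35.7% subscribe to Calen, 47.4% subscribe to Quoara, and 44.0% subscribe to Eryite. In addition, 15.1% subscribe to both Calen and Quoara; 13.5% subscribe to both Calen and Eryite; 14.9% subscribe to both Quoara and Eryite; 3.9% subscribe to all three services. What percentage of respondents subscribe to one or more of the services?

87.5%

By inclusion–exclusion:
P(at least one) = 35.7 + 47.4 + 44.0 − 15.1 − 13.5 − 14.9 + 3.9 = 87.5%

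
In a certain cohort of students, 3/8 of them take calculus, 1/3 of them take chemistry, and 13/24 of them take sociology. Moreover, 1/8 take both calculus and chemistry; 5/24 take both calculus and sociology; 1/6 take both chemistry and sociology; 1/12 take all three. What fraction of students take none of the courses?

1/6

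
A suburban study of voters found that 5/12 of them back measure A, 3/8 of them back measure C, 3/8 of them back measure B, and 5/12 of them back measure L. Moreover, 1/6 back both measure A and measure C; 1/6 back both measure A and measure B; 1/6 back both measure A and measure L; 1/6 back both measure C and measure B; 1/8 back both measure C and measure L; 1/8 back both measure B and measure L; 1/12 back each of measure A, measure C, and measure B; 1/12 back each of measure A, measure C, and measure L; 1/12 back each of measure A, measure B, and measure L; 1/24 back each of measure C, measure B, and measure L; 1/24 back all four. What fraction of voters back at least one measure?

11/12

Apply inclusion-exclusion:
P(at least one) = 5/12 + 3/8 + 3/8 + 5/12 − 1/6 − 1/6 − 1/6 − 1/6 − 1/8 − 1/8 + 1/12 + 1/12 + 1/12 + 1/24 − 1/24 = 11/12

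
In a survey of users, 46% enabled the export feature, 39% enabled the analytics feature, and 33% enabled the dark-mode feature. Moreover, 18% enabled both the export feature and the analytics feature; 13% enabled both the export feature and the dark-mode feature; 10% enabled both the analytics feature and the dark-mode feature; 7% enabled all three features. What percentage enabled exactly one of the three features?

57%

P(exactly one) = 46 + 39 + 33 − 2·18 − 2·13 − 2·10 + 3·7 = 57%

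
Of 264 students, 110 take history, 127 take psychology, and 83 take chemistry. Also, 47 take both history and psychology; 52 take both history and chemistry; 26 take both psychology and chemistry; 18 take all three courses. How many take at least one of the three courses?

|union| = 110 + 127 + 83 − 47 − 52 − 26 + 18 = 213

213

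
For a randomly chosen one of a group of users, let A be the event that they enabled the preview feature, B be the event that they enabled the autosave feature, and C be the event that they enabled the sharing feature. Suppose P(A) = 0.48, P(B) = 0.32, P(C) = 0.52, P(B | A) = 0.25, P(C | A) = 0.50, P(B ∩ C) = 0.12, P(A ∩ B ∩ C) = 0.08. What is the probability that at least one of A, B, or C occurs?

0.92

P(A ∩ B) = P(A)·P(B|A) = 0.48 × 0.25 = 0.12
P(A ∩ C) = P(A)·P(C|A) = 0.48 × 0.50 = 0.24
P(A ∪ B ∪ C) = 0.48 + 0.32 + 0.52 − 0.12 − 0.24 − 0.12 + 0.08 = 0.92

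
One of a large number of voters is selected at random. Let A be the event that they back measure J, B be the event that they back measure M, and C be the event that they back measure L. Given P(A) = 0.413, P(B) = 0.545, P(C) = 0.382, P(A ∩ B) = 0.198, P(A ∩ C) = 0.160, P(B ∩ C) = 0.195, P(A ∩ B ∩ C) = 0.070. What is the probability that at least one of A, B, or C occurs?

0.857

By inclusion–exclusion:
P(A ∪ B ∪ C) = 0.413 + 0.545 + 0.382 − 0.198 − 0.160 − 0.195 + 0.070 = 0.857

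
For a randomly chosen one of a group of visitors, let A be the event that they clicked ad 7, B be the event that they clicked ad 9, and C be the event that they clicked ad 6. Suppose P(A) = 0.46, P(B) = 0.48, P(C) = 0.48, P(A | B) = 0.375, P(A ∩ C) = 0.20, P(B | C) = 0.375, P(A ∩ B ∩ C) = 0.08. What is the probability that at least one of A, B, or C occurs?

0.94

P(A ∩ B) = P(B)·P(A|B) = 0.48 × 0.375 = 0.18
P(B ∩ C) = P(C)·P(B|C) = 0.48 × 0.375 = 0.18
By inclusion–exclusion:
P(A ∪ B ∪ C) = 0.46 + 0.48 + 0.48 − 0.18 − 0.20 − 0.18 + 0.08 = 0.94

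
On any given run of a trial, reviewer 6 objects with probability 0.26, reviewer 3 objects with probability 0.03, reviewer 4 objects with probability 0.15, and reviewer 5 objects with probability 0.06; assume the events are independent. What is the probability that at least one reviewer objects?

P(none) = (1 − 0.26) × (1 − 0.03) × (1 − 0.15) × (1 − 0.06) = 0.74 × 0.97 × 0.85 × 0.94 = 0.5735222
P(at least one) = 1 − 0.5735222 = 0.4264778

0.4264778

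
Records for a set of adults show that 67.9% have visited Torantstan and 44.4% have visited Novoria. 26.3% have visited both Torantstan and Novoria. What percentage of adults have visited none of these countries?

By inclusion–exclusion:
P(at least one) = 67.9 + 44.4 − 26.3 = 86.0%
P(none) = 100% − 86.0% = 14.0%

14.0%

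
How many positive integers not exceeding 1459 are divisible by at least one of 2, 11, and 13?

729 + 132 + 112 − 66 − 56 − 10 + 5 = 846

846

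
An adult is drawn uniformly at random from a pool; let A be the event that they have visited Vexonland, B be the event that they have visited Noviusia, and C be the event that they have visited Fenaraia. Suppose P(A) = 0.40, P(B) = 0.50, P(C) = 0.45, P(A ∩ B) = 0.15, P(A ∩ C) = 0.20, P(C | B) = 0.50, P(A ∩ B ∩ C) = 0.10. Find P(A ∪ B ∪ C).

0.85

P(B ∩ C) = P(B)·P(C|B) = 0.50 × 0.50 = 0.25
P(A ∪ B ∪ C) = 0.40 + 0.50 + 0.45 − 0.15 − 0.20 − 0.25 + 0.10 = 0.85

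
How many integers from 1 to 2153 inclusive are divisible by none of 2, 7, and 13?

852

By inclusion-exclusion,
1076 + 307 + 165 − 153 − 82 − 23 + 11 = 1301
2153 − 1301 = 852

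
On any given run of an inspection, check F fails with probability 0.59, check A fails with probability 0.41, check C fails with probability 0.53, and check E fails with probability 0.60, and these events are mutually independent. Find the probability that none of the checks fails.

P(none) = (1 − 0.59) × (1 − 0.41) × (1 − 0.53) × (1 − 0.60) = 0.41 × 0.59 × 0.47 × 0.40 = 0.0454772

0.0454772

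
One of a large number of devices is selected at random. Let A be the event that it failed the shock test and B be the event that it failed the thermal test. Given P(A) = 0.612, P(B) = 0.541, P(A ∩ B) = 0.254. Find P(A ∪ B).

0.899

P(A ∪ B) = 0.612 + 0.541 − 0.254 = 0.899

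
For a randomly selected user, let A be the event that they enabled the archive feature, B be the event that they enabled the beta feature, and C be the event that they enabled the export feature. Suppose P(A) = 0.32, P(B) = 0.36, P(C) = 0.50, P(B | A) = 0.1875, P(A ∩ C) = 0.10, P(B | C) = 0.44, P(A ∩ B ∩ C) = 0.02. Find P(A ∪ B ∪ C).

P(A ∩ B) = P(A)·P(B|A) = 0.32 × 0.1875 = 0.06
P(B ∩ C) = P(C)·P(B|C) = 0.50 × 0.44 = 0.22
By inclusion-exclusion,
P(A ∪ B ∪ C) = 0.32 + 0.36 + 0.50 − 0.06 − 0.10 − 0.22 + 0.02 = 0.82

0.82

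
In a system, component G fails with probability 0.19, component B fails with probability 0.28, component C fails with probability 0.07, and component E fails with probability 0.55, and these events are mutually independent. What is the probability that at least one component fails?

Independence gives P(none) = ∏(1 − pᵢ).
P(none) = (1 − 0.19) × (1 − 0.28) × (1 − 0.07) × (1 − 0.55) = 0.81 × 0.72 × 0.93 × 0.45 = 0.2440692
P(at least one) = 1 − 0.2440692 = 0.7559308

0.7559308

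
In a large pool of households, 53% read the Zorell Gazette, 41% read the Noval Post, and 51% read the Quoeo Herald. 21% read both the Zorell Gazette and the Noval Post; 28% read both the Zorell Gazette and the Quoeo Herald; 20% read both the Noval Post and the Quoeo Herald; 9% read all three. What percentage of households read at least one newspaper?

P(union) = 53 + 41 + 51 − 21 − 28 − 20 + 9 = 85%

85%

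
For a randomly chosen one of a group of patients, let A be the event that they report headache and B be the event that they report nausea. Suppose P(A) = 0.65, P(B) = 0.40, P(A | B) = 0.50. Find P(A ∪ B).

0.85

P(A ∩ B) = P(B)·P(A|B) = 0.40 × 0.50 = 0.20
P(A ∪ B) = 0.65 + 0.40 − 0.20 = 0.85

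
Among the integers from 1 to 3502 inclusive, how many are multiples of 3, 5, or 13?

1167 + 700 + 269 − 233 − 89 − 53 + 17 = 1778

1778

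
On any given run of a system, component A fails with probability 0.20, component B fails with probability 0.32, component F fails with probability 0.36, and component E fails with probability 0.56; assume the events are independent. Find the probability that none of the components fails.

0.1531904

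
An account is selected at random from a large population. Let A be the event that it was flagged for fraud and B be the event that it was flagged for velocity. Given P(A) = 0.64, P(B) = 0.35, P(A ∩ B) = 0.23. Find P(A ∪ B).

0.76

P(A ∪ B) = 0.64 + 0.35 − 0.23 = 0.76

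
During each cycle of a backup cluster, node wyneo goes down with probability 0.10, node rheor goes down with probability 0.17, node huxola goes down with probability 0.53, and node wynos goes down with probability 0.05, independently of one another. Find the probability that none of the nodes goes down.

0.3335355

P(none) = (1 − 0.10) × (1 − 0.17) × (1 − 0.53) × (1 − 0.05) = 0.90 × 0.83 × 0.47 × 0.95 = 0.3335355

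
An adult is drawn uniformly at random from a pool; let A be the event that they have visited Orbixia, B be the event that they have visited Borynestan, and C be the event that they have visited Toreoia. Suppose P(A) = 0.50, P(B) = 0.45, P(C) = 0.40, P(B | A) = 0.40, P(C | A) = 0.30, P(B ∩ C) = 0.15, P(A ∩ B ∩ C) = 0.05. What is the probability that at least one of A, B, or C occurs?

0.90

P(A ∩ B) = P(A)·P(B|A) = 0.50 × 0.40 = 0.20
P(A ∩ C) = P(A)·P(C|A) = 0.50 × 0.30 = 0.15
P(A ∪ B ∪ C) = 0.50 + 0.45 + 0.40 − 0.20 − 0.15 − 0.15 + 0.05 = 0.90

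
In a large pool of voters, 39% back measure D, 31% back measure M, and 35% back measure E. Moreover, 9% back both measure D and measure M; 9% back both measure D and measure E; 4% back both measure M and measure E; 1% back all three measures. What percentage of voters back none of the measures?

16%

P(union) = 39 + 31 + 35 − 9 − 9 − 4 + 1 = 84%
P(none) = 100% − 84% = 16%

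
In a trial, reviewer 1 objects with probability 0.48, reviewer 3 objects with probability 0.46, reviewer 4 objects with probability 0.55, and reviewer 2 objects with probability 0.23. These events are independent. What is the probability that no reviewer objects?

Independence gives P(none) = ∏(1 − pᵢ).
P(none) = (1 − 0.48) × (1 − 0.46) × (1 − 0.55) × (1 − 0.23) = 0.52 × 0.54 × 0.45 × 0.77 = 0.0972972

0.0972972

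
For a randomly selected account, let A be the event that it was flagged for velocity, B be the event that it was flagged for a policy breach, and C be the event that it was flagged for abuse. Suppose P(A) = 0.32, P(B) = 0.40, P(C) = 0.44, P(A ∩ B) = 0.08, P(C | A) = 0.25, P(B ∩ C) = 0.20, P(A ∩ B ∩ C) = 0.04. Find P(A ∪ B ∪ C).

0.84

P(A ∩ C) = P(A)·P(C|A) = 0.32 × 0.25 = 0.08
P(A ∪ B ∪ C) = 0.32 + 0.40 + 0.44 − 0.08 − 0.08 − 0.20 + 0.04 = 0.84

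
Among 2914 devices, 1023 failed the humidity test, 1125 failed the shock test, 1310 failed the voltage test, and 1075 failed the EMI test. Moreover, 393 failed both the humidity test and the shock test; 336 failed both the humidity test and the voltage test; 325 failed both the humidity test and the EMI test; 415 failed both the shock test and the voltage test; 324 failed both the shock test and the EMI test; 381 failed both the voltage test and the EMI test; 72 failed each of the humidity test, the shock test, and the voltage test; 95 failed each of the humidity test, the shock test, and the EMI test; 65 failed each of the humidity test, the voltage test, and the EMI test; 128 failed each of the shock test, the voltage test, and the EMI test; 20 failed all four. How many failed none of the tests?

215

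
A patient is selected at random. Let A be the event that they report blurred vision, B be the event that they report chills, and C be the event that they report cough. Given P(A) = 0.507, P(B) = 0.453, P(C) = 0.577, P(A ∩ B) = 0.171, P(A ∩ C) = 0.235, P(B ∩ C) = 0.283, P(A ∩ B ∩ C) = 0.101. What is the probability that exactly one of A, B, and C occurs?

By inclusion–exclusion (exactly-one form):
P(exactly one) = 0.507 + 0.453 + 0.577 − 2·0.171 − 2·0.235 − 2·0.283 + 3·0.101 = 0.462

0.462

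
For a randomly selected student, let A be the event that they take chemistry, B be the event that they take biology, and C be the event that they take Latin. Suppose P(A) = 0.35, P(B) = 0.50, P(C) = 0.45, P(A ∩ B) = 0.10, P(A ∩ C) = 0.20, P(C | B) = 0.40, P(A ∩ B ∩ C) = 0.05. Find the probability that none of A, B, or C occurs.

P(B ∩ C) = P(B)·P(C|B) = 0.50 × 0.40 = 0.20
Using inclusion–exclusion:
P(A ∪ B ∪ C) = 0.35 + 0.50 + 0.45 − 0.10 − 0.20 − 0.20 + 0.05 = 0.85
P(none) = 1 − 0.85 = 0.15

0.15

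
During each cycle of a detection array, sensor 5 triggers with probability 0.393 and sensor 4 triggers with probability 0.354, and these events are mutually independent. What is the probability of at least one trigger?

0.607878

P(none) = (1 − 0.393) × (1 − 0.354) = 0.607 × 0.646 = 0.392122
P(at least one) = 1 − 0.392122 = 0.607878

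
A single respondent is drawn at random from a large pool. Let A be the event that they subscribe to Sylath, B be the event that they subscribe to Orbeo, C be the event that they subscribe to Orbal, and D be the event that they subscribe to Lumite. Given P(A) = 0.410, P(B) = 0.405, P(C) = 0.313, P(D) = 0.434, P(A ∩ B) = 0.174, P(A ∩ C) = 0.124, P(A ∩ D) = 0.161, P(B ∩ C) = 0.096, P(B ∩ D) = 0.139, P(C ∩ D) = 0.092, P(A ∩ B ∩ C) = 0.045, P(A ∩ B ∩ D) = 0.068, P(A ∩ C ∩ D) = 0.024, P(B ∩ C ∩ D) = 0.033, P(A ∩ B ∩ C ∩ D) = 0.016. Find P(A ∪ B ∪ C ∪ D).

Using inclusion–exclusion:
P(A ∪ B ∪ C ∪ D) = 0.410 + 0.405 + 0.313 + 0.434 − 0.174 − 0.124 − 0.161 − 0.096 − 0.139 − 0.092 + 0.045 + 0.068 + 0.024 + 0.033 − 0.016 = 0.930

0.930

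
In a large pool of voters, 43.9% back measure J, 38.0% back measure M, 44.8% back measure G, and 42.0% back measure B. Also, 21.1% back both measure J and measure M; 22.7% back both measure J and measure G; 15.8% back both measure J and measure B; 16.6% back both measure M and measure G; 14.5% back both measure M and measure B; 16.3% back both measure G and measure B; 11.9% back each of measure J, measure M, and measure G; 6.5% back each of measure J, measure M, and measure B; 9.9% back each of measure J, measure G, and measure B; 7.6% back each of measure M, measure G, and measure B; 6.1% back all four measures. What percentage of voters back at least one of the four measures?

P(at least one) = 43.9 + 38.0 + 44.8 + 42.0 − 21.1 − 22.7 − 15.8 − 16.6 − 14.5 − 16.3 + 11.9 + 6.5 + 9.9 + 7.6 − 6.1 = 91.5%

91.5%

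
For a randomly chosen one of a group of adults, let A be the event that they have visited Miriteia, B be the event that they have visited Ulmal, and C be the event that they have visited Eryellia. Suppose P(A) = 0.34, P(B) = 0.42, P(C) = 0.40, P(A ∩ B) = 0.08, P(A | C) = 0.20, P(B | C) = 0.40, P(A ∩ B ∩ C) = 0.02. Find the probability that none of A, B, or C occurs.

0.14

P(A ∩ C) = P(C)·P(A|C) = 0.40 × 0.20 = 0.08
P(B ∩ C) = P(C)·P(B|C) = 0.40 × 0.40 = 0.16
P(A ∪ B ∪ C) = 0.34 + 0.42 + 0.40 − 0.08 − 0.08 − 0.16 + 0.02 = 0.86
P(none) = 1 − 0.86 = 0.14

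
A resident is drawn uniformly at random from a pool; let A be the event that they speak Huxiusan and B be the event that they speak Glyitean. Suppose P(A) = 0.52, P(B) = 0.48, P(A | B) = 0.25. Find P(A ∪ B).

0.88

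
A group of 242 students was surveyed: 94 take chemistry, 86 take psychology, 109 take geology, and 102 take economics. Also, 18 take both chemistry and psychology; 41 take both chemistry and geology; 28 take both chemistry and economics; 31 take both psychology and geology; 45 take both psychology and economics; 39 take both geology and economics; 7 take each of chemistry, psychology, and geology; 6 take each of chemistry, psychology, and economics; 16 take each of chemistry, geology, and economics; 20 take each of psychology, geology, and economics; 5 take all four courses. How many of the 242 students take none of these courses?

|union| = 94 + 86 + 109 + 102 − 18 − 41 − 28 − 31 − 45 − 39 + 7 + 6 + 16 + 20 − 5 = 233
None: 242 − 233 = 9

9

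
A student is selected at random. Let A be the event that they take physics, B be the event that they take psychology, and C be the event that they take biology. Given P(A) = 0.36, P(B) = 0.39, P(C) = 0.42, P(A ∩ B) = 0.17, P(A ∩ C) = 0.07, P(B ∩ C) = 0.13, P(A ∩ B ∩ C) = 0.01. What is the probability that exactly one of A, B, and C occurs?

Using the inclusion–exclusion count for exactly one event:
P(exactly one) = 0.36 + 0.39 + 0.42 − 2·0.17 − 2·0.07 − 2·0.13 + 3·0.01 = 0.46

0.46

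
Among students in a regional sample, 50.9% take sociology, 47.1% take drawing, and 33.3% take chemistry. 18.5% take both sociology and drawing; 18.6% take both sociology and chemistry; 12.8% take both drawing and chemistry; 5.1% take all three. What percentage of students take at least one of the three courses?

86.5%

By inclusion–exclusion:
P(≥1) = 50.9 + 47.1 + 33.3 − 18.5 − 18.6 − 12.8 + 5.1 = 86.5%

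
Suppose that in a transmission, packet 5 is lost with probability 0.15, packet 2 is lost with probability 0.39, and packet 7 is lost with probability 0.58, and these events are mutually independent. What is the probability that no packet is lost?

P(none) = (1 − 0.15) × (1 − 0.39) × (1 − 0.58) = 0.85 × 0.61 × 0.42 = 0.21777

0.21777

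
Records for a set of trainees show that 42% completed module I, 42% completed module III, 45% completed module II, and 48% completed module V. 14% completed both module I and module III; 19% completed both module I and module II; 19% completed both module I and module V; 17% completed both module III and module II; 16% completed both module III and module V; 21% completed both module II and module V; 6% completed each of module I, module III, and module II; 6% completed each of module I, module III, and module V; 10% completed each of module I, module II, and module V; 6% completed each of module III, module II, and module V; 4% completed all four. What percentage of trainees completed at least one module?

95%

P(union) = 42 + 42 + 45 + 48 − 14 − 19 − 19 − 17 − 16 − 21 + 6 + 6 + 10 + 6 − 4 = 95%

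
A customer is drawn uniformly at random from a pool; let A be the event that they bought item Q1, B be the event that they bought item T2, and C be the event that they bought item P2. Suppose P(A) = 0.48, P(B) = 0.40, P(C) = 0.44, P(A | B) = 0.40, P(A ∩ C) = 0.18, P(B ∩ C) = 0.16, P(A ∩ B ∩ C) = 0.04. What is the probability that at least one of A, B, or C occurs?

0.86

P(A ∩ B) = P(B)·P(A|B) = 0.40 × 0.40 = 0.16
By inclusion-exclusion,
P(A ∪ B ∪ C) = 0.48 + 0.40 + 0.44 − 0.16 − 0.18 − 0.16 + 0.04 = 0.86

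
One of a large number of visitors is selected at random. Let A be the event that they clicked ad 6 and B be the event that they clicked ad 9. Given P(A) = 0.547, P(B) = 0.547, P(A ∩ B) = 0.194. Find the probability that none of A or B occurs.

0.100

P(A ∪ B) = 0.547 + 0.547 − 0.194 = 0.900
P(none) = 1 − 0.900 = 0.100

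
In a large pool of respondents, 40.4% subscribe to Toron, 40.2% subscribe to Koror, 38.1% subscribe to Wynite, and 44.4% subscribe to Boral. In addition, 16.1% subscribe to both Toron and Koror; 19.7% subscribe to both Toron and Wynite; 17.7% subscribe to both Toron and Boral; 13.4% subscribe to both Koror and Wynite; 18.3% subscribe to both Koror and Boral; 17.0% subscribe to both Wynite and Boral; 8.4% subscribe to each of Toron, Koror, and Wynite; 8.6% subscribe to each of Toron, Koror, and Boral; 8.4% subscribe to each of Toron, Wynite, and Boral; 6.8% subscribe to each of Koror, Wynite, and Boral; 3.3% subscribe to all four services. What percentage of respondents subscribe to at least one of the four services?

89.8%

Using inclusion–exclusion:
P(at least one) = 40.4 + 40.2 + 38.1 + 44.4 − 16.1 − 19.7 − 17.7 − 13.4 − 18.3 − 17.0 + 8.4 + 8.6 + 8.4 + 6.8 − 3.3 = 89.8%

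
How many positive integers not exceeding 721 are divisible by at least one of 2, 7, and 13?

436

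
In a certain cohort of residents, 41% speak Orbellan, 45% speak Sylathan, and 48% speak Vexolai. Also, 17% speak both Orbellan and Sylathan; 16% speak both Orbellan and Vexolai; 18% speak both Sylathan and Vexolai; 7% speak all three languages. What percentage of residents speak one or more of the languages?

P(union) = 41 + 45 + 48 − 17 − 16 − 18 + 7 = 90%

90%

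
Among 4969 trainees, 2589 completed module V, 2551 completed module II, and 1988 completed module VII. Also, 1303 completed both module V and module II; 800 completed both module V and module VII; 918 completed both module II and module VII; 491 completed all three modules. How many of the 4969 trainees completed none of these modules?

By inclusion-exclusion,
|union| = 2589 + 2551 + 1988 − 1303 − 800 − 918 + 491 = 4598
None: 4969 − 4598 = 371

371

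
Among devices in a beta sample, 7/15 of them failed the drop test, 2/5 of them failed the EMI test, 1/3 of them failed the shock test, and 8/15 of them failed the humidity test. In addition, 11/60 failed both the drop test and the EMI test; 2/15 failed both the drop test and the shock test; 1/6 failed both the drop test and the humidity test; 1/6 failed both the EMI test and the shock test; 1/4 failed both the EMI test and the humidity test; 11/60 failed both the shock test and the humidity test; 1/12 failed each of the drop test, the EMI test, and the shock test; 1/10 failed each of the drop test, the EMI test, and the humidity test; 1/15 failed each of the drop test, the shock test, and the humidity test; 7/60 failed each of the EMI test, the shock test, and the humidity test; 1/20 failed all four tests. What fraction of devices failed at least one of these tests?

29/30

P(union) = 7/15 + 2/5 + 1/3 + 8/15 − 11/60 − 2/15 − 1/6 − 1/6 − 1/4 − 11/60 + 1/12 + 1/10 + 1/15 + 7/60 − 1/20 = 29/30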